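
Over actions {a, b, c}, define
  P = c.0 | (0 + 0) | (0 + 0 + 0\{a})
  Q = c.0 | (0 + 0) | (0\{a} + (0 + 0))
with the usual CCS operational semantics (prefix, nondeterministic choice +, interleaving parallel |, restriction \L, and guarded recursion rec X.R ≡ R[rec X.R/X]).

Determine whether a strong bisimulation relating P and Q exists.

P ~ Q

P's transition system — 2 states:
  u0 = c.0 | (0 + 0) | (0 + 0 + 0\{a}) → —c→ u1
  u1 = 0 | (0 + 0) | (0 + 0 + 0\{a}) → deadlocked
Q's transition system — 2 states:
  v0 = c.0 | (0 + 0) | (0\{a} + (0 + 0)) → —c→ v1
  v1 = 0 | (0 + 0) | (0\{a} + (0 + 0)) → deadlocked
Coarsest stable partition (strong bisimilarity classes):
  B0 = {u0, v0}
  B1 = {u1, v1}
u0 ∈ B0, v0 ∈ B0 → same block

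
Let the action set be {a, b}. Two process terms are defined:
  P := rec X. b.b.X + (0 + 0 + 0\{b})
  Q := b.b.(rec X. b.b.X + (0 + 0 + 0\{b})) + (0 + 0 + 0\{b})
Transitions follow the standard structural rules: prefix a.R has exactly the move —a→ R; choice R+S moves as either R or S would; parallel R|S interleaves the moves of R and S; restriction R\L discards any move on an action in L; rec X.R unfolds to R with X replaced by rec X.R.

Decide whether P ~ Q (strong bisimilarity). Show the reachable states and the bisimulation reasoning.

P's transition system — 2 states:
  p0 = rec X. b.b.X + (0 + 0 + 0\{b}) ⊢ -b-> p1
  p1 = b.(rec X. b.b.X + (0 + 0 + 0\{b})) ⊢ -b-> p0
Q's transition system — 3 states:
  q0 = b.b.(rec X. b.b.X + (0 + 0 + 0\{b})) + (0 + 0 + 0\{b}) ⊢ -b-> q1
  q1 = b.(rec X. b.b.X + (0 + 0 + 0\{b})) ⊢ -b-> q2
  q2 = rec X. b.b.X + (0 + 0 + 0\{b}) ⊢ -b-> q1
Partition-refinement fixed point:
  B0 = {p0, p1, q0, q1, q2}
p0 ∈ B0, q0 ∈ B0 → same block

bisimilar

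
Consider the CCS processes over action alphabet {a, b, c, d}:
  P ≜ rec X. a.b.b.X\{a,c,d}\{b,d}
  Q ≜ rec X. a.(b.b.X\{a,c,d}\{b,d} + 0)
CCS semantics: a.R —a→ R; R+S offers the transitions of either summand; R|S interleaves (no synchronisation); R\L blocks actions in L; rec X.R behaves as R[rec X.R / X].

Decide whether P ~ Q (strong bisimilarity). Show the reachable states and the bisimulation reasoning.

P's transition system — 4 states:
  m0 = rec X. a.b.b.X\{a,c,d}\{b,d} → ··a··> m1
  m1 = b.b.(rec X. a.b.b.X\{a,c,d}\{b,d})\{a,c,d}\{b,d} → ··b··> m2
  m2 = b.(rec X. a.b.b.X\{a,c,d}\{b,d})\{a,c,d}\{b,d} → ··b··> m3
  m3 = (rec X. a.b.b.X\{a,c,d}\{b,d})\{a,c,d}\{b,d} → (no moves)
Q's transition system — 4 states:
  n0 = rec X. a.(b.b.X\{a,c,d}\{b,d} + 0) → ··a··> n1
  n1 = b.b.(rec X. a.(b.b.X\{a,c,d}\{b,d} + 0))\{a,c,d}\{b,d} + 0 → ··b··> n2
  n2 = b.(rec X. a.(b.b.X\{a,c,d}\{b,d} + 0))\{a,c,d}\{b,d} → ··b··> n3
  n3 = (rec X. a.(b.b.X\{a,c,d}\{b,d} + 0))\{a,c,d}\{b,d} → (no moves)
Coarsest stable partition (strong bisimilarity classes):
  B0 = {m0, n0}
  B1 = {m1, n1}
  B2 = {m2, n2}
  B3 = {m3, n3}
m0 ∈ B0, n0 ∈ B0 → same block

P ~ Q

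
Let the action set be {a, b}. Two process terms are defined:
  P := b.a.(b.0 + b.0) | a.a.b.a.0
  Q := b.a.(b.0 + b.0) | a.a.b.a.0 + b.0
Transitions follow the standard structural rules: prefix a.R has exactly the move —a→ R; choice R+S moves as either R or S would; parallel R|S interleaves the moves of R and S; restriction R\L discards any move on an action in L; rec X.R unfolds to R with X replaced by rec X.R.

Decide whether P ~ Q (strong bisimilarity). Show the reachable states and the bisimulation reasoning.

P's transition system — 20 states:
  m0 = b.a.(b.0 + b.0) | a.a.b.a.0 ⊢ =a=> m1, =b=> m2
  m1 = b.a.(b.0 + b.0) | a.b.a.0 ⊢ =a=> m3, =b=> m4
  m2 = a.(b.0 + b.0) | a.a.b.a.0 ⊢ =a=> m4, =a=> m5
  m3 = b.a.(b.0 + b.0) | b.a.0 ⊢ =b=> m6, =b=> m7
  m4 = a.(b.0 + b.0) | a.b.a.0 ⊢ =a=> m6, =a=> m8
  m5 = (b.0 + b.0) | a.a.b.a.0 ⊢ =a=> m8, =b=> m9
  m6 = a.(b.0 + b.0) | b.a.0 ⊢ =a=> m10, =b=> m11
  m7 = b.a.(b.0 + b.0) | a.0 ⊢ =a=> m12, =b=> m11
  m8 = (b.0 + b.0) | a.b.a.0 ⊢ =a=> m10, =b=> m13
  m9 = 0 | a.a.b.a.0 ⊢ =a=> m13
  m10 = (b.0 + b.0) | b.a.0 ⊢ =b=> m14, =b=> m15
  m11 = a.(b.0 + b.0) | a.0 ⊢ =a=> m14, =a=> m16
  m12 = b.a.(b.0 + b.0) | 0 ⊢ =b=> m16
  m13 = 0 | a.b.a.0 ⊢ =a=> m15
  m14 = (b.0 + b.0) | a.0 ⊢ =a=> m17, =b=> m18
  m15 = 0 | b.a.0 ⊢ =b=> m18
  m16 = a.(b.0 + b.0) | 0 ⊢ =a=> m17
  m17 = (b.0 + b.0) | 0 ⊢ =b=> m19
  m18 = 0 | a.0 ⊢ =a=> m19
  m19 = 0 | 0 ⊢ stopped
Q's transition system — 21 states:
  n0 = b.a.(b.0 + b.0) | a.a.b.a.0 + b.0 ⊢ =a=> n1, =b=> n2, =b=> n3
  n1 = b.a.(b.0 + b.0) | a.b.a.0 ⊢ =a=> n4, =b=> n5
  n2 = 0 ⊢ stopped
  n3 = a.(b.0 + b.0) | a.a.b.a.0 ⊢ =a=> n5, =a=> n6
  n4 = b.a.(b.0 + b.0) | b.a.0 ⊢ =b=> n7, =b=> n8
  n5 = a.(b.0 + b.0) | a.b.a.0 ⊢ =a=> n7, =a=> n9
  n6 = (b.0 + b.0) | a.a.b.a.0 ⊢ =a=> n9, =b=> n10
  n7 = a.(b.0 + b.0) | b.a.0 ⊢ =a=> n11, =b=> n12
  n8 = b.a.(b.0 + b.0) | a.0 ⊢ =a=> n13, =b=> n12
  n9 = (b.0 + b.0) | a.b.a.0 ⊢ =a=> n11, =b=> n14
  n10 = 0 | a.a.b.a.0 ⊢ =a=> n14
  n11 = (b.0 + b.0) | b.a.0 ⊢ =b=> n15, =b=> n16
  n12 = a.(b.0 + b.0) | a.0 ⊢ =a=> n15, =a=> n17
  n13 = b.a.(b.0 + b.0) | 0 ⊢ =b=> n17
  n14 = 0 | a.b.a.0 ⊢ =a=> n16
  n15 = (b.0 + b.0) | a.0 ⊢ =a=> n18, =b=> n19
  n16 = 0 | b.a.0 ⊢ =b=> n19
  n17 = a.(b.0 + b.0) | 0 ⊢ =a=> n18
  n18 = (b.0 + b.0) | 0 ⊢ =b=> n20
  n19 = 0 | a.0 ⊢ =a=> n20
  n20 = 0 | 0 ⊢ stopped
Coarsest stable partition (strong bisimilarity classes):
  B0 = {m0}
  B1 = {m1, n1}
  B2 = {m4, n5}
  B3 = {m8, n9}
  B4 = {m13, n14}
  B5 = {m15, n16}
  B6 = {m18, n19}
  B7 = {m19, n2, n20}
  B8 = {m10, n11}
  B9 = {m14, n15}
  B10 = {m17, n18}
  B11 = {m6, n7}
  B12 = {m11, n12}
  B13 = {m16, n17}
  B14 = {m3, n4}
  B15 = {m7, n8}
  B16 = {m12, n13}
  B17 = {m2, n3}
  B18 = {m5, n6}
  B19 = {m9, n10}
  B20 = {n0}
m0 ∈ B0, n0 ∈ B20 → different blocks

P ≁ Q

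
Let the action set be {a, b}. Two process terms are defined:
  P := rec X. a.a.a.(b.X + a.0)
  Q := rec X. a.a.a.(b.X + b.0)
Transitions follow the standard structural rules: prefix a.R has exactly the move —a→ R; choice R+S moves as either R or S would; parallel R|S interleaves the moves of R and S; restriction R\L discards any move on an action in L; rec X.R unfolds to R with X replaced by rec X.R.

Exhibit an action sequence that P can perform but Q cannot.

aaaa

P's transition system — 5 states:
  u0 = rec X. a.a.a.(b.X + a.0) ⊢ -a-> u1
  u1 = a.a.(b.(rec X. a.a.a.(b.X + a.0)) + a.0) ⊢ -a-> u2
  u2 = a.(b.(rec X. a.a.a.(b.X + a.0)) + a.0) ⊢ -a-> u3
  u3 = b.(rec X. a.a.a.(b.X + a.0)) + a.0 ⊢ -a-> u4, -b-> u0
  u4 = 0 ⊢ stopped
Q's transition system — 5 states:
  v0 = rec X. a.a.a.(b.X + b.0) ⊢ -a-> v1
  v1 = a.a.(b.(rec X. a.a.a.(b.X + b.0)) + b.0) ⊢ -a-> v2
  v2 = a.(b.(rec X. a.a.a.(b.X + b.0)) + b.0) ⊢ -a-> v3
  v3 = b.(rec X. a.a.a.(b.X + b.0)) + b.0 ⊢ -b-> v0, -b-> v4
  v4 = 0 ⊢ stopped
Trace ⟨aaaa⟩ through P, begin at {u0}:
  after a @ step 1: {u1}
  after a @ step 2: {u2}
  after a @ step 3: {u3}
  after a @ step 4: {u4}
  — P admits the full trace.
Trace ⟨aaaa⟩ through Q, begin at {v0}:
  after a @ step 1: {v1}
  after a @ step 2: {v2}
  after a @ step 3: {v3}
  after a @ step 4: ∅  — Q cannot continue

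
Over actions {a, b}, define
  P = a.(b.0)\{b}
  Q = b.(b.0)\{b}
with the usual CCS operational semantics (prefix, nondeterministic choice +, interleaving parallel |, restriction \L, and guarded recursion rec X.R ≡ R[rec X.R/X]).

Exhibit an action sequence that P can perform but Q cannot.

a

Reachable graph of P (2 states):
  m0 = a.(b.0)\{b} :: -a-> m1
  m1 = (b.0)\{b} :: ∅
Reachable graph of Q (2 states):
  n0 = b.(b.0)\{b} :: -b-> n1
  n1 = (b.0)\{b} :: ∅
Trace ⟨a⟩ through P, begin at {m0}:
  step 1 (a): {m1}
  ✓ P
Trace ⟨a⟩ through Q, begin at {n0}:
  step 1 (a): ∅  — Q cannot continue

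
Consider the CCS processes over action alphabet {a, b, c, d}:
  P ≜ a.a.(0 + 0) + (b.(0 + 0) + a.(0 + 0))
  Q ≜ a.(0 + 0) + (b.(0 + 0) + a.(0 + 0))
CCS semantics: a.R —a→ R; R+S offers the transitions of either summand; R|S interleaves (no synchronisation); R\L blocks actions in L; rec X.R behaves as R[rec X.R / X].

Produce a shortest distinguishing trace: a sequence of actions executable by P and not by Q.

P's transition system — 3 states:
  p0 = a.a.(0 + 0) + (b.(0 + 0) + a.(0 + 0)) has moves -a-> p1, -a-> p2, -b-> p1
  p1 = 0 + 0 has moves deadlocked
  p2 = a.(0 + 0) has moves -a-> p1
Q's transition system — 2 states:
  q0 = a.(0 + 0) + (b.(0 + 0) + a.(0 + 0)) has moves -a-> q1, -b-> q1
  q1 = 0 + 0 has moves deadlocked
Executing aa from P (initial set {p0}):
  [1] a ⇒ {p1, p2}
  [2] a ⇒ {p1}
  P completes σ.
Executing aa from Q (initial set {q0}):
  [1] a ⇒ {q1}
  [2] a ⇒ ∅ (Q stuck)

aa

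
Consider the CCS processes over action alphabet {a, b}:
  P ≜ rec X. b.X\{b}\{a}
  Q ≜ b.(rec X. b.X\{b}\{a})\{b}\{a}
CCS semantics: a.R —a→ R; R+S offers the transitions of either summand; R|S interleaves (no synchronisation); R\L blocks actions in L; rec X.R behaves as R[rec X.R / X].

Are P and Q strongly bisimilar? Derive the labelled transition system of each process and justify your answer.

bisimilar

Reachable graph of P (2 states):
  p0 = rec X. b.X\{b}\{a} :: ··b··> p1
  p1 = (rec X. b.X\{b}\{a})\{b}\{a} :: ·
Reachable graph of Q (2 states):
  q0 = b.(rec X. b.X\{b}\{a})\{b}\{a} :: ··b··> q1
  q1 = (rec X. b.X\{b}\{a})\{b}\{a} :: ·
Bisimilarity quotient blocks:
  B0 = {p0, q0}
  B1 = {p1, q1}
p0 ∈ B0, q0 ∈ B0 → same block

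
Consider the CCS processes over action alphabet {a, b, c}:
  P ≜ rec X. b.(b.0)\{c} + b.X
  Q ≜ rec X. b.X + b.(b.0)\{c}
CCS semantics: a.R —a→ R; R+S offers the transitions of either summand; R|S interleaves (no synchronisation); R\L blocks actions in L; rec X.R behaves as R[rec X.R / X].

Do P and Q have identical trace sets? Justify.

trace-equivalent

Reachable graph of P (3 states):
  m0 = rec X. b.(b.0)\{c} + b.X | =b=> m0, =b=> m1
  m1 = (b.0)\{c} | =b=> m2
  m2 = 0\{c} | (no moves)
Reachable graph of Q (3 states):
  n0 = rec X. b.X + b.(b.0)\{c} | =b=> n0, =b=> n1
  n1 = (b.0)\{c} | =b=> n2
  n2 = 0\{c} | (no moves)
Coarsest stable partition (strong bisimilarity classes):
  B0 = {m0, n0}
  B1 = {m1, n1}
  B2 = {m2, n2}
m0 ∈ B0, n0 ∈ B0 → same block
Bisimilar ⇒ trace-equivalent.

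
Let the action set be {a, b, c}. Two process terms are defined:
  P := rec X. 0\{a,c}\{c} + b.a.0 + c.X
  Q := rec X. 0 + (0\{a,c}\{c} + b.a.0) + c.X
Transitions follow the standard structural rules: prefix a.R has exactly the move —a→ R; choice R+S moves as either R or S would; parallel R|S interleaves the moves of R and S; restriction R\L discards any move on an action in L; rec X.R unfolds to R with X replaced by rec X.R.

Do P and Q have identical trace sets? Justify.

YES

LTS(P): 3 reachable states
  p0 = rec X. 0\{a,c}\{c} + b.a.0 + c.X :: =b=> p1, =c=> p0
  p1 = a.0 :: =a=> p2
  p2 = 0 :: stopped
LTS(Q): 3 reachable states
  q0 = rec X. 0 + (0\{a,c}\{c} + b.a.0) + c.X :: =b=> q1, =c=> q0
  q1 = a.0 :: =a=> q2
  q2 = 0 :: stopped
Partition-refinement fixed point:
  B0 = {p0, q0}
  B1 = {p1, q1}
  B2 = {p2, q2}
p0 ∈ B0, q0 ∈ B0 → same block
Bisimilar ⇒ trace-equivalent.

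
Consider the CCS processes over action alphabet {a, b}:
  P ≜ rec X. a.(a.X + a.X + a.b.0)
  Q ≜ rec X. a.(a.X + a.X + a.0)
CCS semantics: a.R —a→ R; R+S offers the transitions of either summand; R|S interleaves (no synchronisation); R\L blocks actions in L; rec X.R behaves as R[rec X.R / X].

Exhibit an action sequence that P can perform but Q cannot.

aab

P's transition system — 4 states:
  s0 = rec X. a.(a.X + a.X + a.b.0) :: --a--▸ s1
  s1 = a.(rec X. a.(a.X + a.X + a.b.0)) + a.(rec X. a.(a.X + a.X + a.b.0)) + a.b.0 :: --a--▸ s0, --a--▸ s2
  s2 = b.0 :: --b--▸ s3
  s3 = 0 :: ∅
Q's transition system — 3 states:
  t0 = rec X. a.(a.X + a.X + a.0) :: --a--▸ t1
  t1 = a.(rec X. a.(a.X + a.X + a.0)) + a.(rec X. a.(a.X + a.X + a.0)) + a.0 :: --a--▸ t0, --a--▸ t2
  t2 = 0 :: ∅
Trace ⟨aab⟩ through P, begin at {s0}:
  step 1 (a): {s1}
  step 2 (a): {s0, s2}
  step 3 (b): {s3}
  — P admits the full trace.
Trace ⟨aab⟩ through Q, begin at {t0}:
  step 1 (a): {t1}
  step 2 (a): {t0, t2}
  step 3 (b): ∅ (Q stuck)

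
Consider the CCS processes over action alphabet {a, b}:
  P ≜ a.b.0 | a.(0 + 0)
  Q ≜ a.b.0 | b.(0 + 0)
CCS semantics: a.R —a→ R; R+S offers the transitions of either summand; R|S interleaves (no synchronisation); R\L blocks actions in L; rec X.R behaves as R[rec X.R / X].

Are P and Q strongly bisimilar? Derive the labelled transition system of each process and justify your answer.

not bisimilar

Reachable graph of P (6 states):
  u0 = a.b.0 | a.(0 + 0) → ··a··> u1, ··a··> u2
  u1 = a.b.0 | (0 + 0) → ··a··> u3
  u2 = b.0 | a.(0 + 0) → ··a··> u3, ··b··> u4
  u3 = b.0 | (0 + 0) → ··b··> u5
  u4 = 0 | a.(0 + 0) → ··a··> u5
  u5 = 0 | (0 + 0) → (no moves)
Reachable graph of Q (6 states):
  v0 = a.b.0 | b.(0 + 0) → ··a··> v1, ··b··> v2
  v1 = b.0 | b.(0 + 0) → ··b··> v3, ··b··> v4
  v2 = a.b.0 | (0 + 0) → ··a··> v4
  v3 = 0 | b.(0 + 0) → ··b··> v5
  v4 = b.0 | (0 + 0) → ··b··> v5
  v5 = 0 | (0 + 0) → (no moves)
Bisimilarity quotient blocks:
  B0 = {u0}
  B1 = {u2}
  B2 = {u3, v3, v4}
  B3 = {u5, v5}
  B4 = {u4}
  B5 = {u1, v2}
  B6 = {v0}
  B7 = {v1}
u0 ∈ B0, v0 ∈ B6 → different blocks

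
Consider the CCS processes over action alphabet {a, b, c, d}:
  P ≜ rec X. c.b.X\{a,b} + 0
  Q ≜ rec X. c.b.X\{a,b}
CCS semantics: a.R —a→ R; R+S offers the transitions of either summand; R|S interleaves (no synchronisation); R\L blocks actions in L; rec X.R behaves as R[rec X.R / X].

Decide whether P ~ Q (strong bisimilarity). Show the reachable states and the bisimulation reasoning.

Reachable graph of P (4 states):
  m0 = rec X. c.b.X\{a,b} + 0 → ··c··> m1
  m1 = b.(rec X. c.b.X\{a,b} + 0)\{a,b} → ··b··> m2
  m2 = (rec X. c.b.X\{a,b} + 0)\{a,b} → ··c··> m3
  m3 = (b.(rec X. c.b.X\{a,b} + 0)\{a,b})\{a,b} → stopped
Reachable graph of Q (4 states):
  n0 = rec X. c.b.X\{a,b} → ··c··> n1
  n1 = b.(rec X. c.b.X\{a,b})\{a,b} → ··b··> n2
  n2 = (rec X. c.b.X\{a,b})\{a,b} → ··c··> n3
  n3 = (b.(rec X. c.b.X\{a,b})\{a,b})\{a,b} → stopped
Coarsest stable partition (strong bisimilarity classes):
  B0 = {m0, n0}
  B1 = {m1, n1}
  B2 = {m2, n2}
  B3 = {m3, n3}
m0 ∈ B0, n0 ∈ B0 → same block

bisimilar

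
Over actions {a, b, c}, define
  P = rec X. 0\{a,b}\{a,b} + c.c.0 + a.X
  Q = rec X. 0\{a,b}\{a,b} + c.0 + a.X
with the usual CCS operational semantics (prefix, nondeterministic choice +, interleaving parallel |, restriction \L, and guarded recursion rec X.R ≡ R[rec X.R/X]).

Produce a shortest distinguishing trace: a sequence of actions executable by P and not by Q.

cc

P's transition system — 3 states:
  s0 = rec X. 0\{a,b}\{a,b} + c.c.0 + a.X → =a=> s0, =c=> s1
  s1 = c.0 → =c=> s2
  s2 = 0 → deadlocked
Q's transition system — 2 states:
  t0 = rec X. 0\{a,b}\{a,b} + c.0 + a.X → =a=> t0, =c=> t1
  t1 = 0 → deadlocked
Run σ = ⟨cc⟩ on P: start {s0}
  after c @ step 1: {s1}
  after c @ step 2: {s2}
  — P admits the full trace.
Run σ = ⟨cc⟩ on Q: start {t0}
  after c @ step 1: {t1}
  after c @ step 2: no successor for Q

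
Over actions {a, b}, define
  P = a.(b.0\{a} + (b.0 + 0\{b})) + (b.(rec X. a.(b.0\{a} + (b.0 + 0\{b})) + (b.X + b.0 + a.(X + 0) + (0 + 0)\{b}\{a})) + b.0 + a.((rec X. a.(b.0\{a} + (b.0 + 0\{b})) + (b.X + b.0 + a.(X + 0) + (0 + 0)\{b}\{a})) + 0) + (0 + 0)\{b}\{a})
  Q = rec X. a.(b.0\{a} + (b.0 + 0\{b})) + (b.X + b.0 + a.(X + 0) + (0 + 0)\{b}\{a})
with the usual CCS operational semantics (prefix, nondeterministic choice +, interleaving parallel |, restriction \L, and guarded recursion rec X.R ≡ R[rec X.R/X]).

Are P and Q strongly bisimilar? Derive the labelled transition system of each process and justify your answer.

P's transition system — 6 states:
  p0 = a.(b.0\{a} + (b.0 + 0\{b})) + (b.(rec X. a.(b.0\{a} + (b.0 + 0\{b})) + (b.X + b.0 + a.(X + 0) + (0 + 0)\{b}\{a})) + b.0 + a.((rec X. a.(b.0\{a} + (b.0 + 0\{b})) + (b.X + b.0 + a.(X + 0) + (0 + 0)\{b}\{a})) + 0) + (0 + 0)\{b}\{a}) → ··a··> p1, ··a··> p2, ··b··> p3, ··b··> p4
  p1 = (rec X. a.(b.0\{a} + (b.0 + 0\{b})) + (b.X + b.0 + a.(X + 0) + (0 + 0)\{b}\{a})) + 0 → ··a··> p1, ··a··> p2, ··b··> p3, ··b··> p4
  p2 = b.0\{a} + (b.0 + 0\{b}) → ··b··> p3, ··b··> p5
  p3 = 0 → (no moves)
  p4 = rec X. a.(b.0\{a} + (b.0 + 0\{b})) + (b.X + b.0 + a.(X + 0) + (0 + 0)\{b}\{a}) → ··a··> p1, ··a··> p2, ··b··> p3, ··b··> p4
  p5 = 0\{a} → (no moves)
Q's transition system — 5 states:
  q0 = rec X. a.(b.0\{a} + (b.0 + 0\{b})) + (b.X + b.0 + a.(X + 0) + (0 + 0)\{b}\{a}) → ··a··> q1, ··a··> q2, ··b··> q0, ··b··> q3
  q1 = (rec X. a.(b.0\{a} + (b.0 + 0\{b})) + (b.X + b.0 + a.(X + 0) + (0 + 0)\{b}\{a})) + 0 → ··a··> q1, ··a··> q2, ··b··> q0, ··b··> q3
  q2 = b.0\{a} + (b.0 + 0\{b}) → ··b··> q3, ··b··> q4
  q3 = 0 → (no moves)
  q4 = 0\{a} → (no moves)
Partition-refinement fixed point:
  B0 = {p0, p1, p4, q0, q1}
  B1 = {p2, q2}
  B2 = {p3, p5, q3, q4}
p0 ∈ B0, q0 ∈ B0 → same block

bisimilar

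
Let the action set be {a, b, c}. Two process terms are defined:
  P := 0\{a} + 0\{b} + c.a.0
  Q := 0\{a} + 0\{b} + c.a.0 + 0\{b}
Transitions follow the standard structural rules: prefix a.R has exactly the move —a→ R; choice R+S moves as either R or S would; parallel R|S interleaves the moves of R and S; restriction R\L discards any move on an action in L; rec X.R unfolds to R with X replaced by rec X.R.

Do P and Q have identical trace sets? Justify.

traces(P) = traces(Q)

LTS(P): 3 reachable states
  m0 = 0\{a} + 0\{b} + c.a.0 has moves -c-> m1
  m1 = a.0 has moves -a-> m2
  m2 = 0 has moves deadlocked
LTS(Q): 3 reachable states
  n0 = 0\{a} + 0\{b} + c.a.0 + 0\{b} has moves -c-> n1
  n1 = a.0 has moves -a-> n2
  n2 = 0 has moves deadlocked
Coarsest stable partition (strong bisimilarity classes):
  B0 = {m0, n0}
  B1 = {m1, n1}
  B2 = {m2, n2}
m0 ∈ B0, n0 ∈ B0 → same block
Bisimilar ⇒ trace-equivalent.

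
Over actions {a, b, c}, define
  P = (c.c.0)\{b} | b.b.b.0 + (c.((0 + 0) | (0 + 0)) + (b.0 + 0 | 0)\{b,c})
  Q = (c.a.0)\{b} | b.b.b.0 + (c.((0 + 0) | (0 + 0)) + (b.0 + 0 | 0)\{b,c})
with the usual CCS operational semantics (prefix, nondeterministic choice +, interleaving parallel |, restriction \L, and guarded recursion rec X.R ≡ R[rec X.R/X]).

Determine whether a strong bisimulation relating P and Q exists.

LTS(P): 13 reachable states
  m0 = (c.c.0)\{b} | b.b.b.0 + (c.((0 + 0) | (0 + 0)) + (b.0 + 0 | 0)\{b,c}) → --b--▸ m1, --c--▸ m2, --c--▸ m3
  m1 = (c.c.0)\{b} | b.b.0 → --b--▸ m4, --c--▸ m5
  m2 = (0 + 0) | (0 + 0) → deadlocked
  m3 = (c.0)\{b} | b.b.b.0 → --b--▸ m5, --c--▸ m6
  m4 = (c.c.0)\{b} | b.0 → --b--▸ m7, --c--▸ m8
  m5 = (c.0)\{b} | b.b.0 → --b--▸ m8, --c--▸ m9
  m6 = 0\{b} | b.b.b.0 → --b--▸ m9
  m7 = (c.c.0)\{b} | 0 → --c--▸ m10
  m8 = (c.0)\{b} | b.0 → --b--▸ m10, --c--▸ m11
  m9 = 0\{b} | b.b.0 → --b--▸ m11
  m10 = (c.0)\{b} | 0 → --c--▸ m12
  m11 = 0\{b} | b.0 → --b--▸ m12
  m12 = 0\{b} | 0 → deadlocked
LTS(Q): 13 reachable states
  n0 = (c.a.0)\{b} | b.b.b.0 + (c.((0 + 0) | (0 + 0)) + (b.0 + 0 | 0)\{b,c}) → --b--▸ n1, --c--▸ n2, --c--▸ n3
  n1 = (c.a.0)\{b} | b.b.0 → --b--▸ n4, --c--▸ n5
  n2 = (0 + 0) | (0 + 0) → deadlocked
  n3 = (a.0)\{b} | b.b.b.0 → --a--▸ n6, --b--▸ n5
  n4 = (c.a.0)\{b} | b.0 → --b--▸ n7, --c--▸ n8
  n5 = (a.0)\{b} | b.b.0 → --a--▸ n9, --b--▸ n8
  n6 = 0\{b} | b.b.b.0 → --b--▸ n9
  n7 = (c.a.0)\{b} | 0 → --c--▸ n10
  n8 = (a.0)\{b} | b.0 → --a--▸ n11, --b--▸ n10
  n9 = 0\{b} | b.b.0 → --b--▸ n11
  n10 = (a.0)\{b} | 0 → --a--▸ n12
  n11 = 0\{b} | b.0 → --b--▸ n12
  n12 = 0\{b} | 0 → deadlocked
Partition-refinement fixed point:
  B0 = {m0}
  B1 = {m3}
  B2 = {m5}
  B3 = {m9, n9}
  B4 = {m11, n11}
  B5 = {m12, m2, n12, n2}
  B6 = {m8}
  B7 = {m10}
  B8 = {m6, n6}
  B9 = {m1}
  B10 = {m4}
  B11 = {m7}
  B12 = {n0}
  B13 = {n1}
  B14 = {n5}
  B15 = {n8}
  B16 = {n10}
  B17 = {n4}
  B18 = {n7}
  B19 = {n3}
m0 ∈ B0, n0 ∈ B12 → different blocks

NO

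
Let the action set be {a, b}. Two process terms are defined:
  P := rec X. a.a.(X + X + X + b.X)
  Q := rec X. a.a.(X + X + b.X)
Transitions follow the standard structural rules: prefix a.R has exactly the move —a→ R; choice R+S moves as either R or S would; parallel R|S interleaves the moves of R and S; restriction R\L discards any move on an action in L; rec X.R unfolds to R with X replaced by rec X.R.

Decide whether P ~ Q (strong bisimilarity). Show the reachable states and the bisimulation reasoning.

Reachable graph of P (3 states):
  m0 = rec X. a.a.(X + X + X + b.X) has moves ··a··> m1
  m1 = a.((rec X. a.a.(X + X + X + b.X)) + (rec X. a.a.(X + X + X + b.X)) + (rec X. a.a.(X + X + X + b.X)) + b.(rec X. a.a.(X + X + X + b.X))) has moves ··a··> m2
  m2 = (rec X. a.a.(X + X + X + b.X)) + (rec X. a.a.(X + X + X + b.X)) + (rec X. a.a.(X + X + X + b.X)) + b.(rec X. a.a.(X + X + X + b.X)) has moves ··a··> m1, ··b··> m0
Reachable graph of Q (3 states):
  n0 = rec X. a.a.(X + X + b.X) has moves ··a··> n1
  n1 = a.((rec X. a.a.(X + X + b.X)) + (rec X. a.a.(X + X + b.X)) + b.(rec X. a.a.(X + X + b.X))) has moves ··a··> n2
  n2 = (rec X. a.a.(X + X + b.X)) + (rec X. a.a.(X + X + b.X)) + b.(rec X. a.a.(X + X + b.X)) has moves ··a··> n1, ··b··> n0
Coarsest stable partition (strong bisimilarity classes):
  B0 = {m0, n0}
  B1 = {m1, n1}
  B2 = {m2, n2}
m0 ∈ B0, n0 ∈ B0 → same block

YES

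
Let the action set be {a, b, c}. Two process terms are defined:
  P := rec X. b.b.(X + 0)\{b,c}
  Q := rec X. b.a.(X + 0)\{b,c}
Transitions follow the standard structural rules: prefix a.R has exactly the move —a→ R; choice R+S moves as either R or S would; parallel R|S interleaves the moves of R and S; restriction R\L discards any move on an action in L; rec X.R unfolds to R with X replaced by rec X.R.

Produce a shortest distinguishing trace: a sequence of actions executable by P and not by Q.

P's transition system — 3 states:
  s0 = rec X. b.b.(X + 0)\{b,c} | —b→ s1
  s1 = b.((rec X. b.b.(X + 0)\{b,c}) + 0)\{b,c} | —b→ s2
  s2 = ((rec X. b.b.(X + 0)\{b,c}) + 0)\{b,c} | (no moves)
Q's transition system — 3 states:
  t0 = rec X. b.a.(X + 0)\{b,c} | —b→ t1
  t1 = a.((rec X. b.a.(X + 0)\{b,c}) + 0)\{b,c} | —a→ t2
  t2 = ((rec X. b.a.(X + 0)\{b,c}) + 0)\{b,c} | (no moves)
Trace ⟨bb⟩ through P, begin at {s0}:
  [1] b ⇒ {s1}
  [2] b ⇒ {s2}
  ✓ P
Trace ⟨bb⟩ through Q, begin at {t0}:
  [1] b ⇒ {t1}
  [2] b ⇒ no successor for Q

bb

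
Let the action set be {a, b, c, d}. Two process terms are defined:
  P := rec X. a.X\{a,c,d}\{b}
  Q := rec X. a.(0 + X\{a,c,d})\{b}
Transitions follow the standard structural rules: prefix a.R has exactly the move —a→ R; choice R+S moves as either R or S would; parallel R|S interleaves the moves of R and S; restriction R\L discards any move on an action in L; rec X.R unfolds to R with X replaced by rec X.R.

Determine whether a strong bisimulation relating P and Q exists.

P's transition system — 2 states:
  s0 = rec X. a.X\{a,c,d}\{b} has moves —a→ s1
  s1 = (rec X. a.X\{a,c,d}\{b})\{a,c,d}\{b} has moves ·
Q's transition system — 2 states:
  t0 = rec X. a.(0 + X\{a,c,d})\{b} has moves —a→ t1
  t1 = (0 + (rec X. a.(0 + X\{a,c,d})\{b})\{a,c,d})\{b} has moves ·
Partition-refinement fixed point:
  B0 = {s0, t0}
  B1 = {s1, t1}
s0 ∈ B0, t0 ∈ B0 → same block

P ~ Q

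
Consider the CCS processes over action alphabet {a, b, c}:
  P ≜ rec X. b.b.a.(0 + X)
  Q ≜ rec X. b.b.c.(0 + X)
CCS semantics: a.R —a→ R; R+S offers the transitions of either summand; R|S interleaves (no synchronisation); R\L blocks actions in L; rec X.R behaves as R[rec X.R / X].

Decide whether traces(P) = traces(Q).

trace-distinct — witness ⟨bba⟩

LTS(P): 4 reachable states
  m0 = rec X. b.b.a.(0 + X) → —b→ m1
  m1 = b.a.(0 + (rec X. b.b.a.(0 + X))) → —b→ m2
  m2 = a.(0 + (rec X. b.b.a.(0 + X))) → —a→ m3
  m3 = 0 + (rec X. b.b.a.(0 + X)) → —b→ m1
LTS(Q): 4 reachable states
  n0 = rec X. b.b.c.(0 + X) → —b→ n1
  n1 = b.c.(0 + (rec X. b.b.c.(0 + X))) → —b→ n2
  n2 = c.(0 + (rec X. b.b.c.(0 + X))) → —c→ n3
  n3 = 0 + (rec X. b.b.c.(0 + X)) → —b→ n1
Executing bba from P (initial set {m0}):
  after b @ step 1: {m1}
  after b @ step 2: {m2}
  after a @ step 3: {m3}
  ✓ P
Executing bba from Q (initial set {n0}):
  after b @ step 1: {n1}
  after b @ step 2: {n2}
  after a @ step 3: ∅ (Q stuck)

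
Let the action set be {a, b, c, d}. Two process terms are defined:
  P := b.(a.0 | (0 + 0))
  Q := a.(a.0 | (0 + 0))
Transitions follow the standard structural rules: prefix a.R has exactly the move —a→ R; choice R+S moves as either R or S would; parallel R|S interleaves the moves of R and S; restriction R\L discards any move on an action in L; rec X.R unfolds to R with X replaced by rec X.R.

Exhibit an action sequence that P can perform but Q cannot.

b

Reachable graph of P (3 states):
  m0 = b.(a.0 | (0 + 0)) → —b→ m1
  m1 = a.0 | (0 + 0) → —a→ m2
  m2 = 0 | (0 + 0) → stopped
Reachable graph of Q (3 states):
  n0 = a.(a.0 | (0 + 0)) → —a→ n1
  n1 = a.0 | (0 + 0) → —a→ n2
  n2 = 0 | (0 + 0) → stopped
Executing b from P (initial set {m0}):
  after b @ step 1: {m1}
  — P admits the full trace.
Executing b from Q (initial set {n0}):
  after b @ step 1: ∅  — Q cannot continue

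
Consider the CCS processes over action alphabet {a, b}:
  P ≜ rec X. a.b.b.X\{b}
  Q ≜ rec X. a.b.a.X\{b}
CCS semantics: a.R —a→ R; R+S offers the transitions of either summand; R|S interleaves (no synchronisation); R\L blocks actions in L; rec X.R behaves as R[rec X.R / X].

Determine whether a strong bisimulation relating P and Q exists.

P ≁ Q

P's transition system — 5 states:
  u0 = rec X. a.b.b.X\{b} has moves -a-> u1
  u1 = b.b.(rec X. a.b.b.X\{b})\{b} has moves -b-> u2
  u2 = b.(rec X. a.b.b.X\{b})\{b} has moves -b-> u3
  u3 = (rec X. a.b.b.X\{b})\{b} has moves -a-> u4
  u4 = (b.b.(rec X. a.b.b.X\{b})\{b})\{b} has moves ∅
Q's transition system — 5 states:
  v0 = rec X. a.b.a.X\{b} has moves -a-> v1
  v1 = b.a.(rec X. a.b.a.X\{b})\{b} has moves -b-> v2
  v2 = a.(rec X. a.b.a.X\{b})\{b} has moves -a-> v3
  v3 = (rec X. a.b.a.X\{b})\{b} has moves -a-> v4
  v4 = (b.a.(rec X. a.b.a.X\{b})\{b})\{b} has moves ∅
Partition-refinement fixed point:
  B0 = {u0}
  B1 = {u1}
  B2 = {u2}
  B3 = {u3, v3}
  B4 = {u4, v4}
  B5 = {v0}
  B6 = {v1}
  B7 = {v2}
u0 ∈ B0, v0 ∈ B5 → different blocks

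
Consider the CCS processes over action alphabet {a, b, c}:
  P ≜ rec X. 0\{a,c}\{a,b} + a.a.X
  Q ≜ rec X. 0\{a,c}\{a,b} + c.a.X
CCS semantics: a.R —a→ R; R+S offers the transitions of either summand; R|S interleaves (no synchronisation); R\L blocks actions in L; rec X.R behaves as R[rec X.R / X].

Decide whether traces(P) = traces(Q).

Reachable graph of P (2 states):
  s0 = rec X. 0\{a,c}\{a,b} + a.a.X | —a→ s1
  s1 = a.(rec X. 0\{a,c}\{a,b} + a.a.X) | —a→ s0
Reachable graph of Q (2 states):
  t0 = rec X. 0\{a,c}\{a,b} + c.a.X | —c→ t1
  t1 = a.(rec X. 0\{a,c}\{a,b} + c.a.X) | —a→ t0
Executing a from P (initial set {s0}):
  after a @ step 1: {s1}
  — P admits the full trace.
Executing a from Q (initial set {t0}):
  after a @ step 1: ∅  — Q cannot continue

trace-distinct — witness ⟨a⟩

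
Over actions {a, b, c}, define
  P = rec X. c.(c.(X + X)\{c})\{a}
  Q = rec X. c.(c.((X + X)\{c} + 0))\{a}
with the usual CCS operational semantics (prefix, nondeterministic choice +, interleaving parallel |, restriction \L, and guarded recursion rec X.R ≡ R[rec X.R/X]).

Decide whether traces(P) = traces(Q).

P's transition system — 3 states:
  s0 = rec X. c.(c.(X + X)\{c})\{a} → --c--▸ s1
  s1 = (c.((rec X. c.(c.(X + X)\{c})\{a}) + (rec X. c.(c.(X + X)\{c})\{a}))\{c})\{a} → --c--▸ s2
  s2 = ((rec X. c.(c.(X + X)\{c})\{a}) + (rec X. c.(c.(X + X)\{c})\{a}))\{c}\{a} → ∅
Q's transition system — 3 states:
  t0 = rec X. c.(c.((X + X)\{c} + 0))\{a} → --c--▸ t1
  t1 = (c.(((rec X. c.(c.((X + X)\{c} + 0))\{a}) + (rec X. c.(c.((X + X)\{c} + 0))\{a}))\{c} + 0))\{a} → --c--▸ t2
  t2 = (((rec X. c.(c.((X + X)\{c} + 0))\{a}) + (rec X. c.(c.((X + X)\{c} + 0))\{a}))\{c} + 0)\{a} → ∅
Partition-refinement fixed point:
  B0 = {s0, t0}
  B1 = {s1, t1}
  B2 = {s2, t2}
s0 ∈ B0, t0 ∈ B0 → same block
Bisimilar ⇒ trace-equivalent.

YES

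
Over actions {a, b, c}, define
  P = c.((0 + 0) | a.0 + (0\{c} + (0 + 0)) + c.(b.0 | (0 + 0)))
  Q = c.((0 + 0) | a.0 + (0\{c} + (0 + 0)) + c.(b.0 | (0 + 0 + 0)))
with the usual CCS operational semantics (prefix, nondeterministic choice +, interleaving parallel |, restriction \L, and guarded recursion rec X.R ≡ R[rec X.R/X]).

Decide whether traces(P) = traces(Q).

LTS(P): 5 reachable states
  m0 = c.((0 + 0) | a.0 + (0\{c} + (0 + 0)) + c.(b.0 | (0 + 0))) → -c-> m1
  m1 = (0 + 0) | a.0 + (0\{c} + (0 + 0)) + c.(b.0 | (0 + 0)) → -a-> m2, -c-> m3
  m2 = (0 + 0) | 0 → deadlocked
  m3 = b.0 | (0 + 0) → -b-> m4
  m4 = 0 | (0 + 0) → deadlocked
LTS(Q): 5 reachable states
  n0 = c.((0 + 0) | a.0 + (0\{c} + (0 + 0)) + c.(b.0 | (0 + 0 + 0))) → -c-> n1
  n1 = (0 + 0) | a.0 + (0\{c} + (0 + 0)) + c.(b.0 | (0 + 0 + 0)) → -a-> n2, -c-> n3
  n2 = (0 + 0) | 0 → deadlocked
  n3 = b.0 | (0 + 0 + 0) → -b-> n4
  n4 = 0 | (0 + 0 + 0) → deadlocked
Bisimilarity quotient blocks:
  B0 = {m0, n0}
  B1 = {m1, n1}
  B2 = {m2, m4, n2, n4}
  B3 = {m3, n3}
m0 ∈ B0, n0 ∈ B0 → same block
Bisimilar ⇒ trace-equivalent.

YES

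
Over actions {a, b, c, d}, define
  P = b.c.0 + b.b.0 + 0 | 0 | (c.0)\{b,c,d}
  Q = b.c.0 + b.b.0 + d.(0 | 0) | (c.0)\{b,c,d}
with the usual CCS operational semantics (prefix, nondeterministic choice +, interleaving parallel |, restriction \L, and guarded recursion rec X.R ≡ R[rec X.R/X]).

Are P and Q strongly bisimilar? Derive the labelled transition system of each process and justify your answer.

not bisimilar

P's transition system — 4 states:
  u0 = b.c.0 + b.b.0 + 0 | 0 | (c.0)\{b,c,d} has moves ··b··> u1, ··b··> u2
  u1 = b.0 has moves ··b··> u3
  u2 = c.0 has moves ··c··> u3
  u3 = 0 has moves (no moves)
Q's transition system — 5 states:
  v0 = b.c.0 + b.b.0 + d.(0 | 0) | (c.0)\{b,c,d} has moves ··b··> v1, ··b··> v2, ··d··> v3
  v1 = b.0 has moves ··b··> v4
  v2 = c.0 has moves ··c··> v4
  v3 = 0 | 0 | (c.0)\{b,c,d} has moves (no moves)
  v4 = 0 has moves (no moves)
Coarsest stable partition (strong bisimilarity classes):
  B0 = {u0}
  B1 = {u2, v2}
  B2 = {u3, v3, v4}
  B3 = {u1, v1}
  B4 = {v0}
u0 ∈ B0, v0 ∈ B4 → different blocks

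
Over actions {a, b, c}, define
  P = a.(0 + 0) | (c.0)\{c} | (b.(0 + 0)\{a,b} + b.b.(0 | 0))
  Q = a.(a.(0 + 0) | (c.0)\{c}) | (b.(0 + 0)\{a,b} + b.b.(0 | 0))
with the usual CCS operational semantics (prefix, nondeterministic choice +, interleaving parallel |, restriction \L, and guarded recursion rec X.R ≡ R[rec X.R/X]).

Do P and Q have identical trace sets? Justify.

trace-distinct — witness ⟨aa⟩

Reachable graph of P (8 states):
  u0 = a.(0 + 0) | (c.0)\{c} | (b.(0 + 0)\{a,b} + b.b.(0 | 0)) :: =a=> u1, =b=> u2, =b=> u3
  u1 = (0 + 0) | (c.0)\{c} | (b.(0 + 0)\{a,b} + b.b.(0 | 0)) :: =b=> u4, =b=> u5
  u2 = a.(0 + 0) | (c.0)\{c} | (0 + 0)\{a,b} :: =a=> u4
  u3 = a.(0 + 0) | (c.0)\{c} | b.(0 | 0) :: =a=> u5, =b=> u6
  u4 = (0 + 0) | (c.0)\{c} | (0 + 0)\{a,b} :: ·
  u5 = (0 + 0) | (c.0)\{c} | b.(0 | 0) :: =b=> u7
  u6 = a.(0 + 0) | (c.0)\{c} | (0 | 0) :: =a=> u7
  u7 = (0 + 0) | (c.0)\{c} | (0 | 0) :: ·
Reachable graph of Q (12 states):
  v0 = a.(a.(0 + 0) | (c.0)\{c}) | (b.(0 + 0)\{a,b} + b.b.(0 | 0)) :: =a=> v1, =b=> v2, =b=> v3
  v1 = a.(0 + 0) | (c.0)\{c} | (b.(0 + 0)\{a,b} + b.b.(0 | 0)) :: =a=> v4, =b=> v5, =b=> v6
  v2 = a.(a.(0 + 0) | (c.0)\{c}) | (0 + 0)\{a,b} :: =a=> v5
  v3 = a.(a.(0 + 0) | (c.0)\{c}) | b.(0 | 0) :: =a=> v6, =b=> v7
  v4 = (0 + 0) | (c.0)\{c} | (b.(0 + 0)\{a,b} + b.b.(0 | 0)) :: =b=> v8, =b=> v9
  v5 = a.(0 + 0) | (c.0)\{c} | (0 + 0)\{a,b} :: =a=> v8
  v6 = a.(0 + 0) | (c.0)\{c} | b.(0 | 0) :: =a=> v9, =b=> v10
  v7 = a.(a.(0 + 0) | (c.0)\{c}) | (0 | 0) :: =a=> v10
  v8 = (0 + 0) | (c.0)\{c} | (0 + 0)\{a,b} :: ·
  v9 = (0 + 0) | (c.0)\{c} | b.(0 | 0) :: =b=> v11
  v10 = a.(0 + 0) | (c.0)\{c} | (0 | 0) :: =a=> v11
  v11 = (0 + 0) | (c.0)\{c} | (0 | 0) :: ·
Executing aa from Q (initial set {v0}):
  [1] a ⇒ {v1}
  [2] a ⇒ {v4}
  — Q admits the full trace.
Executing aa from P (initial set {u0}):
  [1] a ⇒ {u1}
  [2] a ⇒ ∅  — P cannot continue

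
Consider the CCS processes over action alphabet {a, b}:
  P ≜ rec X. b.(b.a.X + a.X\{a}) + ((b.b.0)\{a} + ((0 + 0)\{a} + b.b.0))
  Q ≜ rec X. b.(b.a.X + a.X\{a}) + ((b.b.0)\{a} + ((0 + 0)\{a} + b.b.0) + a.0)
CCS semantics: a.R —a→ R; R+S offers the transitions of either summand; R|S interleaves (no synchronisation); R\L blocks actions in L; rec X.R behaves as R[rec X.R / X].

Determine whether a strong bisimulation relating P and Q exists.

not bisimilar

P's transition system — 12 states:
  m0 = rec X. b.(b.a.X + a.X\{a}) + ((b.b.0)\{a} + ((0 + 0)\{a} + b.b.0)) | ··b··> m1, ··b··> m2, ··b··> m3
  m1 = (b.0)\{a} | ··b··> m4
  m2 = b.0 | ··b··> m5
  m3 = b.a.(rec X. b.(b.a.X + a.X\{a}) + ((b.b.0)\{a} + ((0 + 0)\{a} + b.b.0))) + a.(rec X. b.(b.a.X + a.X\{a}) + ((b.b.0)\{a} + ((0 + 0)\{a} + b.b.0)))\{a} | ··a··> m6, ··b··> m7
  m4 = 0\{a} | (no moves)
  m5 = 0 | (no moves)
  m6 = (rec X. b.(b.a.X + a.X\{a}) + ((b.b.0)\{a} + ((0 + 0)\{a} + b.b.0)))\{a} | ··b··> m1, ··b··> m8, ··b··> m9
  m7 = a.(rec X. b.(b.a.X + a.X\{a}) + ((b.b.0)\{a} + ((0 + 0)\{a} + b.b.0))) | ··a··> m0
  m8 = (b.0)\{a}\{a} | ··b··> m10
  m9 = (b.a.(rec X. b.(b.a.X + a.X\{a}) + ((b.b.0)\{a} + ((0 + 0)\{a} + b.b.0))) + a.(rec X. b.(b.a.X + a.X\{a}) + ((b.b.0)\{a} + ((0 + 0)\{a} + b.b.0)))\{a})\{a} | ··b··> m11
  m10 = 0\{a}\{a} | (no moves)
  m11 = (a.(rec X. b.(b.a.X + a.X\{a}) + ((b.b.0)\{a} + ((0 + 0)\{a} + b.b.0))))\{a} | (no moves)
Q's transition system — 12 states:
  n0 = rec X. b.(b.a.X + a.X\{a}) + ((b.b.0)\{a} + ((0 + 0)\{a} + b.b.0) + a.0) | ··a··> n1, ··b··> n2, ··b··> n3, ··b··> n4
  n1 = 0 | (no moves)
  n2 = (b.0)\{a} | ··b··> n5
  n3 = b.0 | ··b··> n1
  n4 = b.a.(rec X. b.(b.a.X + a.X\{a}) + ((b.b.0)\{a} + ((0 + 0)\{a} + b.b.0) + a.0)) + a.(rec X. b.(b.a.X + a.X\{a}) + ((b.b.0)\{a} + ((0 + 0)\{a} + b.b.0) + a.0))\{a} | ··a··> n6, ··b··> n7
  n5 = 0\{a} | (no moves)
  n6 = (rec X. b.(b.a.X + a.X\{a}) + ((b.b.0)\{a} + ((0 + 0)\{a} + b.b.0) + a.0))\{a} | ··b··> n2, ··b··> n8, ··b··> n9
  n7 = a.(rec X. b.(b.a.X + a.X\{a}) + ((b.b.0)\{a} + ((0 + 0)\{a} + b.b.0) + a.0)) | ··a··> n0
  n8 = (b.0)\{a}\{a} | ··b··> n10
  n9 = (b.a.(rec X. b.(b.a.X + a.X\{a}) + ((b.b.0)\{a} + ((0 + 0)\{a} + b.b.0) + a.0)) + a.(rec X. b.(b.a.X + a.X\{a}) + ((b.b.0)\{a} + ((0 + 0)\{a} + b.b.0) + a.0))\{a})\{a} | ··b··> n11
  n10 = 0\{a}\{a} | (no moves)
  n11 = (a.(rec X. b.(b.a.X + a.X\{a}) + ((b.b.0)\{a} + ((0 + 0)\{a} + b.b.0) + a.0)))\{a} | (no moves)
Partition-refinement fixed point:
  B0 = {m0}
  B1 = {m1, m2, m8, m9, n2, n3, n8, n9}
  B2 = {m10, m11, m4, m5, n1, n10, n11, n5}
  B3 = {m3}
  B4 = {m6, n6}
  B5 = {m7}
  B6 = {n0}
  B7 = {n4}
  B8 = {n7}
m0 ∈ B0, n0 ∈ B6 → different blocks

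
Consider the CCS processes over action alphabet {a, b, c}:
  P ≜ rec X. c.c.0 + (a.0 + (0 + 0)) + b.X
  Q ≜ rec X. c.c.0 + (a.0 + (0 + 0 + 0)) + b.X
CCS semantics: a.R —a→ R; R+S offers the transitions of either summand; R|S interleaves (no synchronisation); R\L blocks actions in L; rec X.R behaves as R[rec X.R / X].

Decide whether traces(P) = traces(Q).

P's transition system — 3 states:
  s0 = rec X. c.c.0 + (a.0 + (0 + 0)) + b.X ⊢ -a-> s1, -b-> s0, -c-> s2
  s1 = 0 ⊢ deadlocked
  s2 = c.0 ⊢ -c-> s1
Q's transition system — 3 states:
  t0 = rec X. c.c.0 + (a.0 + (0 + 0 + 0)) + b.X ⊢ -a-> t1, -b-> t0, -c-> t2
  t1 = 0 ⊢ deadlocked
  t2 = c.0 ⊢ -c-> t1
Coarsest stable partition (strong bisimilarity classes):
  B0 = {s0, t0}
  B1 = {s1, t1}
  B2 = {s2, t2}
s0 ∈ B0, t0 ∈ B0 → same block
Bisimilar ⇒ trace-equivalent.

YES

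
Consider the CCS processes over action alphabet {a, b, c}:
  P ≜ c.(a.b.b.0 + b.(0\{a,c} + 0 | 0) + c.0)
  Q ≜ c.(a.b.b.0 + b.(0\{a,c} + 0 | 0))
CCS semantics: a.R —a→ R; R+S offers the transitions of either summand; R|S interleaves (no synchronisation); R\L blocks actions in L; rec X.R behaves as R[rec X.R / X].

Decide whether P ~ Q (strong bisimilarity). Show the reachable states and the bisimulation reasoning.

Reachable graph of P (6 states):
  m0 = c.(a.b.b.0 + b.(0\{a,c} + 0 | 0) + c.0) | —c→ m1
  m1 = a.b.b.0 + b.(0\{a,c} + 0 | 0) + c.0 | —a→ m2, —b→ m3, —c→ m4
  m2 = b.b.0 | —b→ m5
  m3 = 0\{a,c} + 0 | 0 | (no moves)
  m4 = 0 | (no moves)
  m5 = b.0 | —b→ m4
Reachable graph of Q (6 states):
  n0 = c.(a.b.b.0 + b.(0\{a,c} + 0 | 0)) | —c→ n1
  n1 = a.b.b.0 + b.(0\{a,c} + 0 | 0) | —a→ n2, —b→ n3
  n2 = b.b.0 | —b→ n4
  n3 = 0\{a,c} + 0 | 0 | (no moves)
  n4 = b.0 | —b→ n5
  n5 = 0 | (no moves)
Coarsest stable partition (strong bisimilarity classes):
  B0 = {m0}
  B1 = {m1}
  B2 = {m2, n2}
  B3 = {m5, n4}
  B4 = {m3, m4, n3, n5}
  B5 = {n0}
  B6 = {n1}
m0 ∈ B0, n0 ∈ B5 → different blocks

NO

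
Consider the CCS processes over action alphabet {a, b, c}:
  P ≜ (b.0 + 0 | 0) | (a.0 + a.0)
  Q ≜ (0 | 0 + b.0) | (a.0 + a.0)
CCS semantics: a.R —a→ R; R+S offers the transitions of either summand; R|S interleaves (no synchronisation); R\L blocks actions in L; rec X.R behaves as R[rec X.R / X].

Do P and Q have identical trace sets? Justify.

trace-equivalent

LTS(P): 4 reachable states
  s0 = (b.0 + 0 | 0) | (a.0 + a.0) → --a--▸ s1, --b--▸ s2
  s1 = (b.0 + 0 | 0) | 0 → --b--▸ s3
  s2 = 0 | (a.0 + a.0) → --a--▸ s3
  s3 = 0 | 0 → stopped
LTS(Q): 4 reachable states
  t0 = (0 | 0 + b.0) | (a.0 + a.0) → --a--▸ t1, --b--▸ t2
  t1 = (0 | 0 + b.0) | 0 → --b--▸ t3
  t2 = 0 | (a.0 + a.0) → --a--▸ t3
  t3 = 0 | 0 → stopped
Coarsest stable partition (strong bisimilarity classes):
  B0 = {s0, t0}
  B1 = {s2, t2}
  B2 = {s3, t3}
  B3 = {s1, t1}
s0 ∈ B0, t0 ∈ B0 → same block
Bisimilar ⇒ trace-equivalent.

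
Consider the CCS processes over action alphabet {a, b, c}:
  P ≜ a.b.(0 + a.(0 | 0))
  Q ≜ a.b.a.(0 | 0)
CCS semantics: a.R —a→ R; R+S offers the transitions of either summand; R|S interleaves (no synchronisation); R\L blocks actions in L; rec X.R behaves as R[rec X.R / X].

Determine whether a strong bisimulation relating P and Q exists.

YES

P's transition system — 4 states:
  u0 = a.b.(0 + a.(0 | 0)) :: ··a··> u1
  u1 = b.(0 + a.(0 | 0)) :: ··b··> u2
  u2 = 0 + a.(0 | 0) :: ··a··> u3
  u3 = 0 | 0 :: stopped
Q's transition system — 4 states:
  v0 = a.b.a.(0 | 0) :: ··a··> v1
  v1 = b.a.(0 | 0) :: ··b··> v2
  v2 = a.(0 | 0) :: ··a··> v3
  v3 = 0 | 0 :: stopped
Coarsest stable partition (strong bisimilarity classes):
  B0 = {u0, v0}
  B1 = {u1, v1}
  B2 = {u2, v2}
  B3 = {u3, v3}
u0 ∈ B0, v0 ∈ B0 → same block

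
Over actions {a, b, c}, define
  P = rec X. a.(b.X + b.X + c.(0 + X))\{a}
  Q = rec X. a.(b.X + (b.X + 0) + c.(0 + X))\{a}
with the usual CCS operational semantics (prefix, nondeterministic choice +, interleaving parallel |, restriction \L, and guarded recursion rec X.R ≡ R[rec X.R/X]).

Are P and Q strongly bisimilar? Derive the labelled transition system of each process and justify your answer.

P ~ Q

P's transition system — 4 states:
  p0 = rec X. a.(b.X + b.X + c.(0 + X))\{a} :: —a→ p1
  p1 = (b.(rec X. a.(b.X + b.X + c.(0 + X))\{a}) + b.(rec X. a.(b.X + b.X + c.(0 + X))\{a}) + c.(0 + (rec X. a.(b.X + b.X + c.(0 + X))\{a})))\{a} :: —b→ p2, —c→ p3
  p2 = (rec X. a.(b.X + b.X + c.(0 + X))\{a})\{a} :: stopped
  p3 = (0 + (rec X. a.(b.X + b.X + c.(0 + X))\{a}))\{a} :: stopped
Q's transition system — 4 states:
  q0 = rec X. a.(b.X + (b.X + 0) + c.(0 + X))\{a} :: —a→ q1
  q1 = (b.(rec X. a.(b.X + (b.X + 0) + c.(0 + X))\{a}) + (b.(rec X. a.(b.X + (b.X + 0) + c.(0 + X))\{a}) + 0) + c.(0 + (rec X. a.(b.X + (b.X + 0) + c.(0 + X))\{a})))\{a} :: —b→ q2, —c→ q3
  q2 = (rec X. a.(b.X + (b.X + 0) + c.(0 + X))\{a})\{a} :: stopped
  q3 = (0 + (rec X. a.(b.X + (b.X + 0) + c.(0 + X))\{a}))\{a} :: stopped
Partition-refinement fixed point:
  B0 = {p0, q0}
  B1 = {p1, q1}
  B2 = {p2, p3, q2, q3}
p0 ∈ B0, q0 ∈ B0 → same block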